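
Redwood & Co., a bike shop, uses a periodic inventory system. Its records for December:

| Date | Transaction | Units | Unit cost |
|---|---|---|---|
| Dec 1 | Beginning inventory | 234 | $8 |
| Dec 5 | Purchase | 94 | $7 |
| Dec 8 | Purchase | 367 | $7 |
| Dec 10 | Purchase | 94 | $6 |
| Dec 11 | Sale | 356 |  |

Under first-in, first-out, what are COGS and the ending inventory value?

Dec 11, 356 sold [FIFO — oldest first]: 234 @ $8 + 94 @ $7 + 28 @ $7 = $2,726
Ending inventory: 339 @ $7 + 94 @ $6 = $2,937
Check: goods available $5,663 = COGS $2,726 + ending $2,937

COGS = $2,726; ending inventory = $2,937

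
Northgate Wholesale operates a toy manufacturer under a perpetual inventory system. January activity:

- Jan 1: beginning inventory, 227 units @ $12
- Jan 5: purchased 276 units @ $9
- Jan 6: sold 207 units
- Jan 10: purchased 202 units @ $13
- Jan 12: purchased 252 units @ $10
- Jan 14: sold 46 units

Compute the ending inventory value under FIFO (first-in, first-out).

Jan 6, 207 sold [FIFO — oldest first]: 207 @ $12 = $2,484
Jan 14, 46 sold [FIFO — oldest first]: 20 @ $12 + 26 @ $9 = $474
Total COGS = $2,484 + $474 = $2,958
Ending inventory: 250 @ $9 + 202 @ $13 + 252 @ $10 = $7,396
Check: goods available $10,354 = COGS $2,958 + ending $7,396

Ending inventory = $7,396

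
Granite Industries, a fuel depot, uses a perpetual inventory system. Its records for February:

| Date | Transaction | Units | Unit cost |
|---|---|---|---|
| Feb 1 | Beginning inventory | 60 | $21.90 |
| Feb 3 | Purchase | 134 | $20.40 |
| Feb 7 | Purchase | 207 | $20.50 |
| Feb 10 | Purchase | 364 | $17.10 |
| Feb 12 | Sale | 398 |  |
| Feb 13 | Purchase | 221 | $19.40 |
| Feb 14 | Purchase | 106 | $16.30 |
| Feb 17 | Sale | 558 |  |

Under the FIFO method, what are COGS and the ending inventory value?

Feb 12, 398 sold [FIFO — oldest first]: 60 @ $21.90 + 134 @ $20.40 + 204 @ $20.50 = $8,229.60
Feb 17, 558 sold [FIFO — oldest first]: 3 @ $20.50 + 364 @ $17.10 + 191 @ $19.40 = $9,991.30
Total COGS = $8,229.60 + $9,991.30 = $18,220.90
Ending inventory: 30 @ $19.40 + 106 @ $16.30 = $2,309.80

COGS = $18,220.90; ending inventory = $2,309.80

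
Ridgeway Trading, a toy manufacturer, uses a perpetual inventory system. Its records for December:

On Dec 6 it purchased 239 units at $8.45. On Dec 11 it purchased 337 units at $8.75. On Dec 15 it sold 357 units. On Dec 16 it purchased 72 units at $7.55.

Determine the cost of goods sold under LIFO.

Dec 15, 357 sold [LIFO — newest first]: 337 @ $8.75 + 20 @ $8.45 = $3,117.75
Ending inventory: 219 @ $8.45 + 72 @ $7.55 = $2,394.15
Check: goods available $5,511.90 = COGS $3,117.75 + ending $2,394.15

COGS = $3,117.75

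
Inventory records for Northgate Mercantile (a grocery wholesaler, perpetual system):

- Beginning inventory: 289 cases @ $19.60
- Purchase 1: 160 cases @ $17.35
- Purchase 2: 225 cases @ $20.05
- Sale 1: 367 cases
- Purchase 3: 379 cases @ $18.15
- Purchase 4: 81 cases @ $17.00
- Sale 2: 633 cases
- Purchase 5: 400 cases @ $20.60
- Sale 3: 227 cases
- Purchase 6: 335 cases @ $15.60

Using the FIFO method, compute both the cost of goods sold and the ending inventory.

COGS = $23,123.30; ending inventory = $11,550.20

Sale 1 (367) [FIFO — oldest first]: 289 @ $19.60 + 78 @ $17.35 = $7,017.70
Sale 2 (633) [FIFO — oldest first]: 82 @ $17.35 + 225 @ $20.05 + 326 @ $18.15 = $11,850.85
Sale 3 (227) [FIFO — oldest first]: 53 @ $18.15 + 81 @ $17.00 + 93 @ $20.60 = $4,254.75
Total COGS = $7,017.70 + $11,850.85 + $4,254.75 = $23,123.30
Ending inventory: 307 @ $20.60 + 335 @ $15.60 = $11,550.20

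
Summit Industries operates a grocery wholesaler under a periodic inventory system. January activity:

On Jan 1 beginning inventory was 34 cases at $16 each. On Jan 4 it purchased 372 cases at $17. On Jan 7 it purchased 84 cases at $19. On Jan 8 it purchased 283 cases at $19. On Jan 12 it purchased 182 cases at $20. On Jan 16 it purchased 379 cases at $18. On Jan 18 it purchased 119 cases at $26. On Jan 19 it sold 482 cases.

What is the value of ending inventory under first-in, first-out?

Ending inventory = $19,085

Jan 19, 482 sold [FIFO — oldest first]: 34 @ $16 + 372 @ $17 + 76 @ $19 = $8,312
Ending inventory: 8 @ $19 + 283 @ $19 + 182 @ $20 + 379 @ $18 + 119 @ $26 = $19,085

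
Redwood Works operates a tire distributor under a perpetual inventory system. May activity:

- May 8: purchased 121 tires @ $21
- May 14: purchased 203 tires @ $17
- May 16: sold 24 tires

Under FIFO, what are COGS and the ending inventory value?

COGS = $504; ending inventory = $5,488

May 16, 24 sold [FIFO — oldest first]: 24 @ $21 = $504
Ending inventory: 97 @ $21 + 203 @ $17 = $5,488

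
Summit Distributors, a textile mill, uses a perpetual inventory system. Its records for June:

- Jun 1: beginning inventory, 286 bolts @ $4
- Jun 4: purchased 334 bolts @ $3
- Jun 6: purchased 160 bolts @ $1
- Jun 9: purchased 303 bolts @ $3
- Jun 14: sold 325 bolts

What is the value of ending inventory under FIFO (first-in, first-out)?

Jun 14, 325 sold [FIFO — oldest first]: 286 @ $4 + 39 @ $3 = $1,261
Ending inventory: 295 @ $3 + 160 @ $1 + 303 @ $3 = $1,954

Ending inventory = $1,954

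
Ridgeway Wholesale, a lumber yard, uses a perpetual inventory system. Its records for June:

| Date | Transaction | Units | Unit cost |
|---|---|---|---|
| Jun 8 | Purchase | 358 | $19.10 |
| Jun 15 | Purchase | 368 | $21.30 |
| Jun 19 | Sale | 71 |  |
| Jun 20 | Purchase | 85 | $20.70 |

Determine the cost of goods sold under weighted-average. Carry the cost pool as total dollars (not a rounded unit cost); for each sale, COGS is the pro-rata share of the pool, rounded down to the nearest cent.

After Jun 8: 358 on hand, pool $6,837.80 (≈ $19.1000 each)
After Jun 15: 726 on hand, pool $14,676.20 (≈ $20.2152 each)
Jun 19, sell 71: 71/726 × $14,676.20 → $1,435.27
After Jun 20: 740 on hand, pool $15,000.43 (≈ $20.2709 each)
Ending inventory (cost pool remaining) = $15,000.43

COGS = $1,435.27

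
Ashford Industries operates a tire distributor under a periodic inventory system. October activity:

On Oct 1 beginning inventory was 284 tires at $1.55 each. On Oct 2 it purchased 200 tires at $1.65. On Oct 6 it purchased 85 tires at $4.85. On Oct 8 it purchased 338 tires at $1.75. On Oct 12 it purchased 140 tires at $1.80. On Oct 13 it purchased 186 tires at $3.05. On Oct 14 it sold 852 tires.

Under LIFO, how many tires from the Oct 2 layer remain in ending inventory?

Oct 14, 852 sold [LIFO — newest first]: 186 @ $3.05 + 140 @ $1.80 + 338 @ $1.75 + 85 @ $4.85 + 103 @ $1.65 = $1,993.00
Ending inventory: 284 @ $1.55 + 97 @ $1.65 = $600.25
Check: goods available $2,593.25 = COGS $1,993.00 + ending $600.25

97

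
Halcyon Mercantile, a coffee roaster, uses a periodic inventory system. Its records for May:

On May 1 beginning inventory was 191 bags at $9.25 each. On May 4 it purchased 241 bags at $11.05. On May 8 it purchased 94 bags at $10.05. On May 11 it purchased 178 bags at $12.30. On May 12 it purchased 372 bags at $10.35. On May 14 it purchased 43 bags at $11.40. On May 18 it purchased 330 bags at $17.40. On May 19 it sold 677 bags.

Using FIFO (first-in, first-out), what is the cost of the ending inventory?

Ending inventory = $10,414.50

May 19, 677 sold [FIFO — oldest first]: 191 @ $9.25 + 241 @ $11.05 + 94 @ $10.05 + 151 @ $12.30 = $7,231.80
Ending inventory: 27 @ $12.30 + 372 @ $10.35 + 43 @ $11.40 + 330 @ $17.40 = $10,414.50
Check: goods available $17,646.30 = COGS $7,231.80 + ending $10,414.50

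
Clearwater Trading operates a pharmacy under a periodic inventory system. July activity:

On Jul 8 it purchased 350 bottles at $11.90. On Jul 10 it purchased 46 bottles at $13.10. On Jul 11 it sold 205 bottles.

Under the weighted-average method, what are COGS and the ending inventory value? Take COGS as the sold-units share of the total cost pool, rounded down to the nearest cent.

COGS = $2,468.07; ending inventory = $2,299.53

Jul 11, sell 205: 205/396 × $4,767.60 → $2,468.07
Ending inventory (cost pool remaining) = $2,299.53
Check: goods available $4,767.60 = COGS $2,468.07 + ending $2,299.53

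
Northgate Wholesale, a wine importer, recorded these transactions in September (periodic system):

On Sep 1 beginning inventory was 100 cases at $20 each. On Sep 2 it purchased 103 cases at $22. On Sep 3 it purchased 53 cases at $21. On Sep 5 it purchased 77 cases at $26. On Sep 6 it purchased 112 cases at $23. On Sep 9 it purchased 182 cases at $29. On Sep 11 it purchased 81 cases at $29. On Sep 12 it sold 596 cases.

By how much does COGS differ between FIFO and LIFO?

FIFO COGS: 100 @ $20 + 103 @ $22 + 53 @ $21 + 77 @ $26 + 112 @ $23 + 151 @ $29 = $14,336
LIFO COGS: 81 @ $29 + 182 @ $29 + 112 @ $23 + 77 @ $26 + 53 @ $21 + 91 @ $22 = $15,320
Difference = |$14,336 − $15,320| = $984

$984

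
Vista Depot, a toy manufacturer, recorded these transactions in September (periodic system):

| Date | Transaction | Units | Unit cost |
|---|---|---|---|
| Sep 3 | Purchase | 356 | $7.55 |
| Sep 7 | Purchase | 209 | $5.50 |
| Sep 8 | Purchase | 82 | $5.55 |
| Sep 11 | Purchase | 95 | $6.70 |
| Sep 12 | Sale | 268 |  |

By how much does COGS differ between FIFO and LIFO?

$431.30

FIFO COGS: 268 @ $7.55 = $2,023.40
LIFO COGS: 95 @ $6.70 + 82 @ $5.55 + 91 @ $5.50 = $1,592.10
Difference = |$2,023.40 − $1,592.10| = $431.30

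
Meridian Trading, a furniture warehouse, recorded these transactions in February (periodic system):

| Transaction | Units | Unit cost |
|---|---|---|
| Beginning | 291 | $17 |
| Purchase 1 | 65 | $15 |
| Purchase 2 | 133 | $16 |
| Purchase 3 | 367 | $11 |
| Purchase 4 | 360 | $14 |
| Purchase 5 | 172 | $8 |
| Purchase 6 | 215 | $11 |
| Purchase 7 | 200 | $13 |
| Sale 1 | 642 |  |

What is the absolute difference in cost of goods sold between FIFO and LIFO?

$2,622

FIFO COGS: 291 @ $17 + 65 @ $15 + 133 @ $16 + 153 @ $11 = $9,733
LIFO COGS: 200 @ $13 + 215 @ $11 + 172 @ $8 + 55 @ $14 = $7,111
Difference = |$9,733 − $7,111| = $2,622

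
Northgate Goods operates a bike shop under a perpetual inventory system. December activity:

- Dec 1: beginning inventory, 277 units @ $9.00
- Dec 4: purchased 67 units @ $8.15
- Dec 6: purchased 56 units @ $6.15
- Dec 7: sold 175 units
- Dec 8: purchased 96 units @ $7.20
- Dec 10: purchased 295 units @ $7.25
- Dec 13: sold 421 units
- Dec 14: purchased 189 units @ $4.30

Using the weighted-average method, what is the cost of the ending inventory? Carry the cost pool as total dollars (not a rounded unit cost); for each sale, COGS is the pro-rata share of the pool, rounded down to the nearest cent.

Ending inventory = $2,311.02

After Dec 1: 277 on hand, pool $2,493.00 (≈ $9.0000 each)
After Dec 4: 344 on hand, pool $3,039.05 (≈ $8.8344 each)
After Dec 6: 400 on hand, pool $3,383.45 (≈ $8.4586 each)
Dec 7, sell 175: 175/400 × $3,383.45 → $1,480.25
After Dec 8: 321 on hand, pool $2,594.40 (≈ $8.0822 each)
After Dec 10: 616 on hand, pool $4,733.15 (≈ $7.6837 each)
Dec 13, sell 421: 421/616 × $4,733.15 → $3,234.83
After Dec 14: 384 on hand, pool $2,311.02 (≈ $6.0183 each)
Total COGS = $1,480.25 + $3,234.83 = $4,715.08
Ending inventory (cost pool remaining) = $2,311.02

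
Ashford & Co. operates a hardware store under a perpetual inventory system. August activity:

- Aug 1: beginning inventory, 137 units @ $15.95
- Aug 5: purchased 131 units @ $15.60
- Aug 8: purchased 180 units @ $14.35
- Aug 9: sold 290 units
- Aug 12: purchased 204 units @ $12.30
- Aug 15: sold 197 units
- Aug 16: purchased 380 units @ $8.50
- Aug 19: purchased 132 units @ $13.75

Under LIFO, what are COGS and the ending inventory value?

COGS = $6,722.10; ending inventory = $7,643.85

Aug 9, 290 sold [LIFO — newest first]: 180 @ $14.35 + 110 @ $15.60 = $4,299.00
Aug 15, 197 sold [LIFO — newest first]: 197 @ $12.30 = $2,423.10
Total COGS = $4,299.00 + $2,423.10 = $6,722.10
Ending inventory: 137 @ $15.95 + 21 @ $15.60 + 7 @ $12.30 + 380 @ $8.50 + 132 @ $13.75 = $7,643.85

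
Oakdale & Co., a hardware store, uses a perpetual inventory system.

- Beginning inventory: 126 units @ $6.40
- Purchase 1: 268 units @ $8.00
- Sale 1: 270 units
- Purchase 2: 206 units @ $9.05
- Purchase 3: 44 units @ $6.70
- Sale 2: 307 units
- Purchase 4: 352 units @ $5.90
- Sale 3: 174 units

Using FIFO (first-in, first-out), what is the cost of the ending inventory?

Ending inventory = $1,445.50

Sale 1 (270) [FIFO — oldest first]: 126 @ $6.40 + 144 @ $8.00 = $1,958.40
Sale 2 (307) [FIFO — oldest first]: 124 @ $8.00 + 183 @ $9.05 = $2,648.15
Sale 3 (174) [FIFO — oldest first]: 23 @ $9.05 + 44 @ $6.70 + 107 @ $5.90 = $1,134.25
Total COGS = $1,958.40 + $2,648.15 + $1,134.25 = $5,740.80
Ending inventory: 245 @ $5.90 = $1,445.50
Check: goods available $7,186.30 = COGS $5,740.80 + ending $1,445.50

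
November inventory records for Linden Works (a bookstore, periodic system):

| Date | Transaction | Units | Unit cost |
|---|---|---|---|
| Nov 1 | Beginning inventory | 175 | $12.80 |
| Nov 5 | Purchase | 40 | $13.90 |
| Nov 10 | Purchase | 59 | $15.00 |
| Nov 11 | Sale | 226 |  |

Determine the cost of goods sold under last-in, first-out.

Nov 11, 226 sold [LIFO — newest first]: 59 @ $15.00 + 40 @ $13.90 + 127 @ $12.80 = $3,066.60
Ending inventory: 48 @ $12.80 = $614.40
Check: goods available $3,681.00 = COGS $3,066.60 + ending $614.40

COGS = $3,066.60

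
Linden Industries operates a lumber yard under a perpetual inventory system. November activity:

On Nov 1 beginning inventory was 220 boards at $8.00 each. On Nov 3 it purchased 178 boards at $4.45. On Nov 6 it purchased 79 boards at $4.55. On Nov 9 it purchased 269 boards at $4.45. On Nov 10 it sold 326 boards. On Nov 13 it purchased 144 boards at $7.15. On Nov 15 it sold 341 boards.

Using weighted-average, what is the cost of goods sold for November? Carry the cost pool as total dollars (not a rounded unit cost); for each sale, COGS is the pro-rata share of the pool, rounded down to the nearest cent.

COGS = $3,816.50

After Nov 1: 220 on hand, pool $1,760.00 (≈ $8.0000 each)
After Nov 3: 398 on hand, pool $2,552.10 (≈ $6.4123 each)
After Nov 6: 477 on hand, pool $2,911.55 (≈ $6.1039 each)
After Nov 9: 746 on hand, pool $4,108.60 (≈ $5.5075 each)
Nov 10, sell 326: 326/746 × $4,108.60 → $1,795.44
After Nov 13: 564 on hand, pool $3,342.76 (≈ $5.9269 each)
Nov 15, sell 341: 341/564 × $3,342.76 → $2,021.06
Total COGS = $1,795.44 + $2,021.06 = $3,816.50
Ending inventory (cost pool remaining) = $1,321.70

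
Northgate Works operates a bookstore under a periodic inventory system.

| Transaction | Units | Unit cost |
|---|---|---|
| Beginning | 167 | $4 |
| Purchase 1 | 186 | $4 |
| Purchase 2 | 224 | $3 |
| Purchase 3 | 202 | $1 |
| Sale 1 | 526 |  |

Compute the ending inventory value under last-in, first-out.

Sale 1 (526) [LIFO — newest first]: 202 @ $1 + 224 @ $3 + 100 @ $4 = $1,274
Ending inventory: 167 @ $4 + 86 @ $4 = $1,012

Ending inventory = $1,012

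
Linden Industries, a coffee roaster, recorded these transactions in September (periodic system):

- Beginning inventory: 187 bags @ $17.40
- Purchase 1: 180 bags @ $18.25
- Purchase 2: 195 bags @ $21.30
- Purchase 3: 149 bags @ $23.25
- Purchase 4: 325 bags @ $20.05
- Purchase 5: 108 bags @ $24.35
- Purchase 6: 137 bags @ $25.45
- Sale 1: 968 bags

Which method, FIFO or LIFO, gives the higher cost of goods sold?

FIFO COGS: 187 @ $17.40 + 180 @ $18.25 + 195 @ $21.30 + 149 @ $23.25 + 257 @ $20.05 = $19,309.40
LIFO COGS: 137 @ $25.45 + 108 @ $24.35 + 325 @ $20.05 + 149 @ $23.25 + 195 @ $21.30 + 54 @ $18.25 = $21,235.95

LIFO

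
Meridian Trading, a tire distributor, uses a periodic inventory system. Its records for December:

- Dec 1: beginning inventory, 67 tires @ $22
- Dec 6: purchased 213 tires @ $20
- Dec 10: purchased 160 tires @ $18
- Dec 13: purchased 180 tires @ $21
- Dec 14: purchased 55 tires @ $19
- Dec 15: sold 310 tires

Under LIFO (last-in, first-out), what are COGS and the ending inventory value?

COGS = $6,175; ending inventory = $7,264

Dec 15, 310 sold [LIFO — newest first]: 55 @ $19 + 180 @ $21 + 75 @ $18 = $6,175
Ending inventory: 67 @ $22 + 213 @ $20 + 85 @ $18 = $7,264
Check: goods available $13,439 = COGS $6,175 + ending $7,264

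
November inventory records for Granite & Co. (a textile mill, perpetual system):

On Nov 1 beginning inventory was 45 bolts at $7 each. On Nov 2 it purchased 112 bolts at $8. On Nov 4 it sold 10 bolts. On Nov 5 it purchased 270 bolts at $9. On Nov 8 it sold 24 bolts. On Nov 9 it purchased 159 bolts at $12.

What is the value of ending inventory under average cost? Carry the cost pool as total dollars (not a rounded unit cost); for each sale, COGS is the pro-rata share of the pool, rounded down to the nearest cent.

Ending inventory = $5,266.76

After Nov 1: 45 on hand, pool $315.00 (≈ $7.0000 each)
After Nov 2: 157 on hand, pool $1,211.00 (≈ $7.7134 each)
Nov 4, sell 10: 10/157 × $1,211.00 → $77.13
After Nov 5: 417 on hand, pool $3,563.87 (≈ $8.5465 each)
Nov 8, sell 24: 24/417 × $3,563.87 → $205.11
After Nov 9: 552 on hand, pool $5,266.76 (≈ $9.5412 each)
Total COGS = $77.13 + $205.11 = $282.24
Ending inventory (cost pool remaining) = $5,266.76
Check: goods available $5,549.00 = COGS $282.24 + ending $5,266.76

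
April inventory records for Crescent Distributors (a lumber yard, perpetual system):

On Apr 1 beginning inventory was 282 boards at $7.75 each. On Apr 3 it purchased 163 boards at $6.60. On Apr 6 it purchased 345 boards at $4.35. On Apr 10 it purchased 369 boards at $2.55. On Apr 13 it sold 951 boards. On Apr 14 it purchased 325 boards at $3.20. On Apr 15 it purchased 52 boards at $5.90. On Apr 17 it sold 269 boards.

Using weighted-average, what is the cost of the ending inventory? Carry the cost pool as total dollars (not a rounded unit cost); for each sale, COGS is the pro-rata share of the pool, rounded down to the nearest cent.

After Apr 1: 282 on hand, pool $2,185.50 (≈ $7.7500 each)
After Apr 3: 445 on hand, pool $3,261.30 (≈ $7.3288 each)
After Apr 6: 790 on hand, pool $4,762.05 (≈ $6.0279 each)
After Apr 10: 1159 on hand, pool $5,703.00 (≈ $4.9206 each)
Apr 13, sell 951: 951/1159 × $5,703.00 → $4,679.51
After Apr 14: 533 on hand, pool $2,063.49 (≈ $3.8715 each)
After Apr 15: 585 on hand, pool $2,370.29 (≈ $4.0518 each)
Apr 17, sell 269: 269/585 × $2,370.29 → $1,089.92
Total COGS = $4,679.51 + $1,089.92 = $5,769.43
Ending inventory (cost pool remaining) = $1,280.37

Ending inventory = $1,280.37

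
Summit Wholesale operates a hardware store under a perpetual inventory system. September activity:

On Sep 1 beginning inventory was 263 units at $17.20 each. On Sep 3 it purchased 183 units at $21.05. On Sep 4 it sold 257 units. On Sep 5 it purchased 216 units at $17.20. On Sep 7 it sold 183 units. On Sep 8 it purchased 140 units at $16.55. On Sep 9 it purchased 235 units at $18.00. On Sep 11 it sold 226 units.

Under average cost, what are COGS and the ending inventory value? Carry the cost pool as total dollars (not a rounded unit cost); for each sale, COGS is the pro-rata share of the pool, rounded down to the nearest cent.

After Sep 1: 263 on hand, pool $4,523.60 (≈ $17.2000 each)
After Sep 3: 446 on hand, pool $8,375.75 (≈ $18.7797 each)
Sep 4, sell 257: 257/446 × $8,375.75 → $4,826.38
After Sep 5: 405 on hand, pool $7,264.57 (≈ $17.9372 each)
Sep 7, sell 183: 183/405 × $7,264.57 → $3,282.50
After Sep 8: 362 on hand, pool $6,299.07 (≈ $17.4007 each)
After Sep 9: 597 on hand, pool $10,529.07 (≈ $17.6366 each)
Sep 11, sell 226: 226/597 × $10,529.07 → $3,985.87
Total COGS = $4,826.38 + $3,282.50 + $3,985.87 = $12,094.75
Ending inventory (cost pool remaining) = $6,543.20
Check: goods available $18,637.95 = COGS $12,094.75 + ending $6,543.20

COGS = $12,094.75; ending inventory = $6,543.20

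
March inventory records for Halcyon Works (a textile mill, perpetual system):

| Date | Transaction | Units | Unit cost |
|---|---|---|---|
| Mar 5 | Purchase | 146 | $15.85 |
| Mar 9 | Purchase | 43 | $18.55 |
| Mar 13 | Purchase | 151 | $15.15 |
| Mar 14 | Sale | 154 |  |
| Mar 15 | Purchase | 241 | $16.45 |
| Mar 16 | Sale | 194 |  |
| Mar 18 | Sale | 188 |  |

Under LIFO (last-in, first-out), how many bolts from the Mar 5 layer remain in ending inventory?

Mar 14, 154 sold [LIFO — newest first]: 151 @ $15.15 + 3 @ $18.55 = $2,343.30
Mar 16, 194 sold [LIFO — newest first]: 194 @ $16.45 = $3,191.30
Mar 18, 188 sold [LIFO — newest first]: 47 @ $16.45 + 40 @ $18.55 + 101 @ $15.85 = $3,116.00
Total COGS = $2,343.30 + $3,191.30 + $3,116.00 = $8,650.60
Ending inventory: 45 @ $15.85 = $713.25

45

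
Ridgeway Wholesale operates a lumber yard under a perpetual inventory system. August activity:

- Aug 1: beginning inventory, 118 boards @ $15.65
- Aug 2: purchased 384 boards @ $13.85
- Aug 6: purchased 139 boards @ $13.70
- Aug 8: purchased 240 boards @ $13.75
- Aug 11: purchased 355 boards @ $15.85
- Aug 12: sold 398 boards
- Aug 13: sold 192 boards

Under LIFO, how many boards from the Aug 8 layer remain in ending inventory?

5

Aug 12, 398 sold [LIFO — newest first]: 355 @ $15.85 + 43 @ $13.75 = $6,218.00
Aug 13, 192 sold [LIFO — newest first]: 192 @ $13.75 = $2,640.00
Total COGS = $6,218.00 + $2,640.00 = $8,858.00
Ending inventory: 118 @ $15.65 + 384 @ $13.85 + 139 @ $13.70 + 5 @ $13.75 = $9,138.15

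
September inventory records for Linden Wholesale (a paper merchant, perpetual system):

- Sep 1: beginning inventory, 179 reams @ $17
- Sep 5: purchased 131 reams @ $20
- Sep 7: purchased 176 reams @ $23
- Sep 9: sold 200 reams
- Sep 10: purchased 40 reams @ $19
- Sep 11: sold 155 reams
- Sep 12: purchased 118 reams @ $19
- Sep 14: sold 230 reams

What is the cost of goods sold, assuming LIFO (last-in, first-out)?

Sep 9, 200 sold [LIFO — newest first]: 176 @ $23 + 24 @ $20 = $4,528
Sep 11, 155 sold [LIFO — newest first]: 40 @ $19 + 107 @ $20 + 8 @ $17 = $3,036
Sep 14, 230 sold [LIFO — newest first]: 118 @ $19 + 112 @ $17 = $4,146
Total COGS = $4,528 + $3,036 + $4,146 = $11,710
Ending inventory: 59 @ $17 = $1,003

COGS = $11,710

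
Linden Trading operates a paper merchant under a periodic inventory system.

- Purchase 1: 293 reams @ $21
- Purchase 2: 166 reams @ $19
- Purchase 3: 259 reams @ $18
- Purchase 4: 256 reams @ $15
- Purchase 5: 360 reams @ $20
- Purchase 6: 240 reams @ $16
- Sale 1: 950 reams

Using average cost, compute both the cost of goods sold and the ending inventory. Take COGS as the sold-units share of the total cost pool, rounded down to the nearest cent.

COGS = $17,412.03; ending inventory = $11,436.97

Sale 1, sell 950: 950/1574 × $28,849.00 → $17,412.03
Ending inventory (cost pool remaining) = $11,436.97
Check: goods available $28,849.00 = COGS $17,412.03 + ending $11,436.97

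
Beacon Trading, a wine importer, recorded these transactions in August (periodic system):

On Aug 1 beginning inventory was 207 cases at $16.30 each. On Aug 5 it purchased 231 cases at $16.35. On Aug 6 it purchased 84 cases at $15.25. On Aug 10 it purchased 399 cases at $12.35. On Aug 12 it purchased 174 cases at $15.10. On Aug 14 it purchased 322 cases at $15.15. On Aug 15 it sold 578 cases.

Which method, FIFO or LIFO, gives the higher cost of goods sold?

FIFO COGS: 207 @ $16.30 + 231 @ $16.35 + 84 @ $15.25 + 56 @ $12.35 = $9,123.55
LIFO COGS: 322 @ $15.15 + 174 @ $15.10 + 82 @ $12.35 = $8,518.40

FIFO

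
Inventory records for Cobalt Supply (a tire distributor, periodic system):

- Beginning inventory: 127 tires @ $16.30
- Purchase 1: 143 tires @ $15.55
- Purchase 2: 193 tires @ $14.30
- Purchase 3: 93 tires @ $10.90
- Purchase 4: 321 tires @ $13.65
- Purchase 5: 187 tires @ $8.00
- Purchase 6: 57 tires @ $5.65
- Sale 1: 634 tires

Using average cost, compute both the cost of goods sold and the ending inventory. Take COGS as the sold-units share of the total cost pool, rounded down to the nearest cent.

Sale 1, sell 634: 634/1121 × $14,267.05 → $8,068.96
Ending inventory (cost pool remaining) = $6,198.09
Check: goods available $14,267.05 = COGS $8,068.96 + ending $6,198.09

COGS = $8,068.96; ending inventory = $6,198.09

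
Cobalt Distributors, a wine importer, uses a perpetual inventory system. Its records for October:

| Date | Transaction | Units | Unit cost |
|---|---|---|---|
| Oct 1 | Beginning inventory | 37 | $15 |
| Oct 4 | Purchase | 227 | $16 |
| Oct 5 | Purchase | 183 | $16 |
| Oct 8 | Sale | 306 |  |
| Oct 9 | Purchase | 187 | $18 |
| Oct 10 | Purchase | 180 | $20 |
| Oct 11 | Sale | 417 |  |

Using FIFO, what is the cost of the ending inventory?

Ending inventory = $1,820

Oct 8, 306 sold [FIFO — oldest first]: 37 @ $15 + 227 @ $16 + 42 @ $16 = $4,859
Oct 11, 417 sold [FIFO — oldest first]: 141 @ $16 + 187 @ $18 + 89 @ $20 = $7,402
Total COGS = $4,859 + $7,402 = $12,261
Ending inventory: 91 @ $20 = $1,820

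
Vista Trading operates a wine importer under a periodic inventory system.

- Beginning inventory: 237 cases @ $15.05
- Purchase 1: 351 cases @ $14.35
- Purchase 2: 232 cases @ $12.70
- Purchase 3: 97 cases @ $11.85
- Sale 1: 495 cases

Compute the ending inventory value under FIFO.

Sale 1 (495) [FIFO — oldest first]: 237 @ $15.05 + 258 @ $14.35 = $7,269.15
Ending inventory: 93 @ $14.35 + 232 @ $12.70 + 97 @ $11.85 = $5,430.40

Ending inventory = $5,430.40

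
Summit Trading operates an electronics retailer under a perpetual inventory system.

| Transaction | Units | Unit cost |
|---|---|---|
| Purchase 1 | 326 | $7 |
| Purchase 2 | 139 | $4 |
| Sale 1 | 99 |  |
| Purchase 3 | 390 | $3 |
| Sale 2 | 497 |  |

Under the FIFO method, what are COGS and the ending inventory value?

COGS = $3,231; ending inventory = $777

Sale 1 (99) [FIFO — oldest first]: 99 @ $7 = $693
Sale 2 (497) [FIFO — oldest first]: 227 @ $7 + 139 @ $4 + 131 @ $3 = $2,538
Total COGS = $693 + $2,538 = $3,231
Ending inventory: 259 @ $3 = $777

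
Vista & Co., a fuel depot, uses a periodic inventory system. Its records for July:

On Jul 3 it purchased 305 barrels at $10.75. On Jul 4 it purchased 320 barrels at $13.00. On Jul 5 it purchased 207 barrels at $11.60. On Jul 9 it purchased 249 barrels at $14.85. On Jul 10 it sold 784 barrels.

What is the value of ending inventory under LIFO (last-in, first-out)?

Jul 10, 784 sold [LIFO — newest first]: 249 @ $14.85 + 207 @ $11.60 + 320 @ $13.00 + 8 @ $10.75 = $10,344.85
Ending inventory: 297 @ $10.75 = $3,192.75
Check: goods available $13,537.60 = COGS $10,344.85 + ending $3,192.75

Ending inventory = $3,192.75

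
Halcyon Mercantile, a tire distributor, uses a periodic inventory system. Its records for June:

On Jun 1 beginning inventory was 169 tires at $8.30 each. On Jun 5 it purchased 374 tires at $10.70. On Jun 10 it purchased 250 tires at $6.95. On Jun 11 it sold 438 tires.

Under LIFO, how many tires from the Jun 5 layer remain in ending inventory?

Jun 11, 438 sold [LIFO — newest first]: 250 @ $6.95 + 188 @ $10.70 = $3,749.10
Ending inventory: 169 @ $8.30 + 186 @ $10.70 = $3,392.90

186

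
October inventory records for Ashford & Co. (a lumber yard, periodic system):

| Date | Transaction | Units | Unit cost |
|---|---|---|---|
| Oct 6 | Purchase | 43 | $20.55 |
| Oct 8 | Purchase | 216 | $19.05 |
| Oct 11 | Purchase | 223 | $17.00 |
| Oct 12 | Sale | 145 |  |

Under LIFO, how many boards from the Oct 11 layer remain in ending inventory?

78

Oct 12, 145 sold [LIFO — newest first]: 145 @ $17.00 = $2,465.00
Ending inventory: 43 @ $20.55 + 216 @ $19.05 + 78 @ $17.00 = $6,324.45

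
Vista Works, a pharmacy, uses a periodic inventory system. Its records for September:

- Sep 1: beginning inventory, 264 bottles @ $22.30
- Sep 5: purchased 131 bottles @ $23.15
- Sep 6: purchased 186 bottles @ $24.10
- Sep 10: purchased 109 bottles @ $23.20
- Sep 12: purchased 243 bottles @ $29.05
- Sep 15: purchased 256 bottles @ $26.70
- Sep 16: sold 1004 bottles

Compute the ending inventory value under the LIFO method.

Ending inventory = $4,125.50

Sep 16, 1004 sold [LIFO — newest first]: 256 @ $26.70 + 243 @ $29.05 + 109 @ $23.20 + 186 @ $24.10 + 131 @ $23.15 + 79 @ $22.30 = $25,700.10
Ending inventory: 185 @ $22.30 = $4,125.50
Check: goods available $29,825.60 = COGS $25,700.10 + ending $4,125.50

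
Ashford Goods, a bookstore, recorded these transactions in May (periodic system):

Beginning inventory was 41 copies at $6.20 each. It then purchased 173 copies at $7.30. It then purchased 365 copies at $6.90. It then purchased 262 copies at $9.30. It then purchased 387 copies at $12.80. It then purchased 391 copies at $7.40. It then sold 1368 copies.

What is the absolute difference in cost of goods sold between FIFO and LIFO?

FIFO COGS: 41 @ $6.20 + 173 @ $7.30 + 365 @ $6.90 + 262 @ $9.30 + 387 @ $12.80 + 140 @ $7.40 = $12,461.80
LIFO COGS: 391 @ $7.40 + 387 @ $12.80 + 262 @ $9.30 + 328 @ $6.90 = $12,546.80
Difference = |$12,461.80 − $12,546.80| = $85.00

$85.00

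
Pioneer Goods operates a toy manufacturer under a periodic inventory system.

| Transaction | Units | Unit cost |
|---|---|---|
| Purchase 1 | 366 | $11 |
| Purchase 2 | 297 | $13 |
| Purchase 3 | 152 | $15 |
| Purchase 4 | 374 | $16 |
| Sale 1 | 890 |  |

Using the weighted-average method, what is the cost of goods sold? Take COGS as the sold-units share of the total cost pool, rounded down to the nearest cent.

Sale 1, sell 890: 890/1189 × $16,151.00 → $12,089.47
Ending inventory (cost pool remaining) = $4,061.53

COGS = $12,089.47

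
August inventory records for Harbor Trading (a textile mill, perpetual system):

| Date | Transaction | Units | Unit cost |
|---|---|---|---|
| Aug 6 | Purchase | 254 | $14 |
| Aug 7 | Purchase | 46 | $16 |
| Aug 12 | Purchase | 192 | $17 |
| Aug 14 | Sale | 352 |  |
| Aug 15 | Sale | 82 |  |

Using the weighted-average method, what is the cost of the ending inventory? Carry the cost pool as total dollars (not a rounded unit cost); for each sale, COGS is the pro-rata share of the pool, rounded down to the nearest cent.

After Aug 6: 254 on hand, pool $3,556.00 (≈ $14.0000 each)
After Aug 7: 300 on hand, pool $4,292.00 (≈ $14.3067 each)
After Aug 12: 492 on hand, pool $7,556.00 (≈ $15.3577 each)
Aug 14, sell 352: 352/492 × $7,556.00 → $5,405.91
Aug 15, sell 82: 82/140 × $2,150.09 → $1,259.33
Total COGS = $5,405.91 + $1,259.33 = $6,665.24
Ending inventory (cost pool remaining) = $890.76

Ending inventory = $890.76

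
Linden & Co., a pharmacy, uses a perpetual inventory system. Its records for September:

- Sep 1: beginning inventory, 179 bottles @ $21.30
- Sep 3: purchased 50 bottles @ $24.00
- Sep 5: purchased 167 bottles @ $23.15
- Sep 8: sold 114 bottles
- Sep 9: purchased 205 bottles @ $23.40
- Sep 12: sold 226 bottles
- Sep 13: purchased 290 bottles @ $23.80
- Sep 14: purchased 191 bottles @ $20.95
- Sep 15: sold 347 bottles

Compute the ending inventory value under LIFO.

Sep 8, 114 sold [LIFO — newest first]: 114 @ $23.15 = $2,639.10
Sep 12, 226 sold [LIFO — newest first]: 205 @ $23.40 + 21 @ $23.15 = $5,283.15
Sep 15, 347 sold [LIFO — newest first]: 191 @ $20.95 + 156 @ $23.80 = $7,714.25
Total COGS = $2,639.10 + $5,283.15 + $7,714.25 = $15,636.50
Ending inventory: 179 @ $21.30 + 50 @ $24.00 + 32 @ $23.15 + 134 @ $23.80 = $8,942.70
Check: goods available $24,579.20 = COGS $15,636.50 + ending $8,942.70

Ending inventory = $8,942.70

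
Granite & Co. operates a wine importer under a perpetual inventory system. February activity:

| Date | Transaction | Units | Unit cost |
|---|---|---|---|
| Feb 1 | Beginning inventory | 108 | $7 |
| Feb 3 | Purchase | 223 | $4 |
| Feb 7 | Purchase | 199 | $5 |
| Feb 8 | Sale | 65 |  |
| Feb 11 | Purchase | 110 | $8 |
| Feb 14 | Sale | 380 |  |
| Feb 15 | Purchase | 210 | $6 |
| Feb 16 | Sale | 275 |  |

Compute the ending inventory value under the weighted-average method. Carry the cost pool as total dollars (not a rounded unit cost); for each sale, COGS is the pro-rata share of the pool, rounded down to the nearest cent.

Ending inventory = $752.67

After Feb 1: 108 on hand, pool $756.00 (≈ $7.0000 each)
After Feb 3: 331 on hand, pool $1,648.00 (≈ $4.9789 each)
After Feb 7: 530 on hand, pool $2,643.00 (≈ $4.9868 each)
Feb 8, sell 65: 65/530 × $2,643.00 → $324.14
After Feb 11: 575 on hand, pool $3,198.86 (≈ $5.5632 each)
Feb 14, sell 380: 380/575 × $3,198.86 → $2,114.02
After Feb 15: 405 on hand, pool $2,344.84 (≈ $5.7897 each)
Feb 16, sell 275: 275/405 × $2,344.84 → $1,592.17
Total COGS = $324.14 + $2,114.02 + $1,592.17 = $4,030.33
Ending inventory (cost pool remaining) = $752.67
Check: goods available $4,783.00 = COGS $4,030.33 + ending $752.67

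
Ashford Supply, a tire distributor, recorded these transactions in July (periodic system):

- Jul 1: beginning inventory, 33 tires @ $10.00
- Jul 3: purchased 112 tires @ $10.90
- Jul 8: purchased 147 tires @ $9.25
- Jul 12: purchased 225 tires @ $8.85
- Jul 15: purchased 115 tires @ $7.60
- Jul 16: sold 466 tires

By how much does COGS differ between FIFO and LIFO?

$419.70

FIFO COGS: 33 @ $10.00 + 112 @ $10.90 + 147 @ $9.25 + 174 @ $8.85 = $4,450.45
LIFO COGS: 115 @ $7.60 + 225 @ $8.85 + 126 @ $9.25 = $4,030.75
Difference = |$4,450.45 − $4,030.75| = $419.70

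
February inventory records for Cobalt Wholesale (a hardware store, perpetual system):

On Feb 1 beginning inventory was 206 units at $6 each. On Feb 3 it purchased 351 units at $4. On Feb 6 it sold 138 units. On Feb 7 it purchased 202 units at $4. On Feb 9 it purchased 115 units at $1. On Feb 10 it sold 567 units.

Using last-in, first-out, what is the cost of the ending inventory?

Ending inventory = $1,014

Feb 6, 138 sold [LIFO — newest first]: 138 @ $4 = $552
Feb 10, 567 sold [LIFO — newest first]: 115 @ $1 + 202 @ $4 + 213 @ $4 + 37 @ $6 = $1,997
Total COGS = $552 + $1,997 = $2,549
Ending inventory: 169 @ $6 = $1,014
Check: goods available $3,563 = COGS $2,549 + ending $1,014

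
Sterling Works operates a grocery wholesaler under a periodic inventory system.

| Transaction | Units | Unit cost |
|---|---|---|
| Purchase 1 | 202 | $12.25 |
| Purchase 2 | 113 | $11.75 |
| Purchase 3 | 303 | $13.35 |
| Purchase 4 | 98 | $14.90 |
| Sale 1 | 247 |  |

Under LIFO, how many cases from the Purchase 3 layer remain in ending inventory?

Sale 1 (247) [LIFO — newest first]: 98 @ $14.90 + 149 @ $13.35 = $3,449.35
Ending inventory: 202 @ $12.25 + 113 @ $11.75 + 154 @ $13.35 = $5,858.15
Check: goods available $9,307.50 = COGS $3,449.35 + ending $5,858.15

154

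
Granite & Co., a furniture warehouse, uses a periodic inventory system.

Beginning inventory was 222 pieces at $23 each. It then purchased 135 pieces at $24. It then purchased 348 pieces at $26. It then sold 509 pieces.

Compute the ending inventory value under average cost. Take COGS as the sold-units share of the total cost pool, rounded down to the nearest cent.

Sale 1, sell 509: 509/705 × $17,394.00 → $12,558.22
Ending inventory (cost pool remaining) = $4,835.78

Ending inventory = $4,835.78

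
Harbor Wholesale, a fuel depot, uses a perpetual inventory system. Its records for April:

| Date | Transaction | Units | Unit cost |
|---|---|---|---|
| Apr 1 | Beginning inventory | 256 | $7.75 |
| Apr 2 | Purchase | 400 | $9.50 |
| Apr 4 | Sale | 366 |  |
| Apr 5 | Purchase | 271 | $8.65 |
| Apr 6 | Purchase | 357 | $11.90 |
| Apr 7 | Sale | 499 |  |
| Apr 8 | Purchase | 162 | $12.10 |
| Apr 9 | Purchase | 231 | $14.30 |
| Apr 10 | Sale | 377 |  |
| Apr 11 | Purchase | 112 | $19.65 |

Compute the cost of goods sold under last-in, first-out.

Apr 4, 366 sold [LIFO — newest first]: 366 @ $9.50 = $3,477.00
Apr 7, 499 sold [LIFO — newest first]: 357 @ $11.90 + 142 @ $8.65 = $5,476.60
Apr 10, 377 sold [LIFO — newest first]: 231 @ $14.30 + 146 @ $12.10 = $5,069.90
Total COGS = $3,477.00 + $5,476.60 + $5,069.90 = $14,023.50
Ending inventory: 256 @ $7.75 + 34 @ $9.50 + 129 @ $8.65 + 16 @ $12.10 + 112 @ $19.65 = $5,817.25
Check: goods available $19,840.75 = COGS $14,023.50 + ending $5,817.25

COGS = $14,023.50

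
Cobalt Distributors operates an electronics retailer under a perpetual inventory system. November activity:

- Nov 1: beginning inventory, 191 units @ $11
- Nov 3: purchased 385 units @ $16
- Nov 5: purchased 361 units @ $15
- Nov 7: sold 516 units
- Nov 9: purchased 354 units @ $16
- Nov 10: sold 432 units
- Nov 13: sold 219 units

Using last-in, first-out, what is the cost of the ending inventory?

Ending inventory = $1,364

Nov 7, 516 sold [LIFO — newest first]: 361 @ $15 + 155 @ $16 = $7,895
Nov 10, 432 sold [LIFO — newest first]: 354 @ $16 + 78 @ $16 = $6,912
Nov 13, 219 sold [LIFO — newest first]: 152 @ $16 + 67 @ $11 = $3,169
Total COGS = $7,895 + $6,912 + $3,169 = $17,976
Ending inventory: 124 @ $11 = $1,364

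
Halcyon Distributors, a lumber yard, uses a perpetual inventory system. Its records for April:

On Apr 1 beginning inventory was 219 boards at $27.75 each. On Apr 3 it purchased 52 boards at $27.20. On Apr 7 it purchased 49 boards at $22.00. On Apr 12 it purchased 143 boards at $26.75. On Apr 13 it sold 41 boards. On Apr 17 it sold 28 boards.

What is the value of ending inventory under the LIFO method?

Ending inventory = $10,549.15

Apr 13, 41 sold [LIFO — newest first]: 41 @ $26.75 = $1,096.75
Apr 17, 28 sold [LIFO — newest first]: 28 @ $26.75 = $749.00
Total COGS = $1,096.75 + $749.00 = $1,845.75
Ending inventory: 219 @ $27.75 + 52 @ $27.20 + 49 @ $22.00 + 74 @ $26.75 = $10,549.15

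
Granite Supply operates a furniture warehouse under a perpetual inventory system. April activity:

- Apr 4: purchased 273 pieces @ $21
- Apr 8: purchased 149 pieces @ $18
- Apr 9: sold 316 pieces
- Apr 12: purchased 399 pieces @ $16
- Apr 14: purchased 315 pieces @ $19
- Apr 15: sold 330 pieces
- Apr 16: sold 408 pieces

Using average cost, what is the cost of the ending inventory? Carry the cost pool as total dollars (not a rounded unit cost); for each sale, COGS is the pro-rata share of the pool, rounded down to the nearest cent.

After Apr 4: 273 on hand, pool $5,733.00 (≈ $21.0000 each)
After Apr 8: 422 on hand, pool $8,415.00 (≈ $19.9408 each)
Apr 9, sell 316: 316/422 × $8,415.00 → $6,301.27
After Apr 12: 505 on hand, pool $8,497.73 (≈ $16.8272 each)
After Apr 14: 820 on hand, pool $14,482.73 (≈ $17.6619 each)
Apr 15, sell 330: 330/820 × $14,482.73 → $5,828.41
Apr 16, sell 408: 408/490 × $8,654.32 → $7,206.04
Total COGS = $6,301.27 + $5,828.41 + $7,206.04 = $19,335.72
Ending inventory (cost pool remaining) = $1,448.28

Ending inventory = $1,448.28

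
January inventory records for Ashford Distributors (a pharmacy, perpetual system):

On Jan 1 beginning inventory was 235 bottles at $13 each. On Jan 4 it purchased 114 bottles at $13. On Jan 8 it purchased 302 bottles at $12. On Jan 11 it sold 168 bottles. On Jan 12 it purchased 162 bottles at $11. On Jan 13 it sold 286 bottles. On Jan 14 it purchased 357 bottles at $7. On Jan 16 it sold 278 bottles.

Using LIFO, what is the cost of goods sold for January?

Jan 11, 168 sold [LIFO — newest first]: 168 @ $12 = $2,016
Jan 13, 286 sold [LIFO — newest first]: 162 @ $11 + 124 @ $12 = $3,270
Jan 16, 278 sold [LIFO — newest first]: 278 @ $7 = $1,946
Total COGS = $2,016 + $3,270 + $1,946 = $7,232
Ending inventory: 235 @ $13 + 114 @ $13 + 10 @ $12 + 79 @ $7 = $5,210

COGS = $7,232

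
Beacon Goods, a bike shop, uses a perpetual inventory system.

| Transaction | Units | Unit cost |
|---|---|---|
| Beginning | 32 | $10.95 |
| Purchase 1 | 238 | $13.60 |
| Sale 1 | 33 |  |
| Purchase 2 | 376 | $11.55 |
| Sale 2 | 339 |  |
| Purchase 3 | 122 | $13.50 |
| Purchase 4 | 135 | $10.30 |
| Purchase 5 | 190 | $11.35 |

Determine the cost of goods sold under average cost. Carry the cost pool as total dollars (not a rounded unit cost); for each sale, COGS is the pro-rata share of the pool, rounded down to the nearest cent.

COGS = $4,581.40

After Beginning: 32 on hand, pool $350.40 (≈ $10.9500 each)
After Purchase 1: 270 on hand, pool $3,587.20 (≈ $13.2859 each)
Sale 1, sell 33: 33/270 × $3,587.20 → $438.43
After Purchase 2: 613 on hand, pool $7,491.57 (≈ $12.2212 each)
Sale 2, sell 339: 339/613 × $7,491.57 → $4,142.97
After Purchase 3: 396 on hand, pool $4,995.60 (≈ $12.6152 each)
After Purchase 4: 531 on hand, pool $6,386.10 (≈ $12.0266 each)
After Purchase 5: 721 on hand, pool $8,542.60 (≈ $11.8483 each)
Total COGS = $438.43 + $4,142.97 = $4,581.40
Ending inventory (cost pool remaining) = $8,542.60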